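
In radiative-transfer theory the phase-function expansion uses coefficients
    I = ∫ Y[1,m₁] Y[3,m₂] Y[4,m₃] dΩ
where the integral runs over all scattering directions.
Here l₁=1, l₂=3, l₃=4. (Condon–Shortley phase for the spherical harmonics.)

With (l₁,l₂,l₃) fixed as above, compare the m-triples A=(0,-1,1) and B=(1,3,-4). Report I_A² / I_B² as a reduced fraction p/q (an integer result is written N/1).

15/28

l's match ⇒ only the (l;m) 3-j factors differ between A and B.
A: triangle coeff Δ(1,3,4) = 1/252; Σ_t [0,0]: t=0:+1/48 = 1/48; (3j)²=5/84 [(1 3 4; 0 -1 1)], sign=-1
B: triangle coeff Δ(1,3,4) = 1/252; Σ_t [0,0]: t=0:+1/1440 = 1/1440; (3j)²=1/9 [(1 3 4; 1 3 -4)], sign=+1
I_A²/I_B² = (5/84)/(1/9) = 15/28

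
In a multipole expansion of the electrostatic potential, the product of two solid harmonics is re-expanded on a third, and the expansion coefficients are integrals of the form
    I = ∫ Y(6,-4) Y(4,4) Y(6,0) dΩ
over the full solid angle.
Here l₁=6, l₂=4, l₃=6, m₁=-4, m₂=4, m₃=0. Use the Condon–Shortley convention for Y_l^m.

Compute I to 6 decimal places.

m-sum 0 ✓  L=16 even ✓  2≤6≤10 ✓
Π(2lᵢ+1) = 13×9×13 = 1521
triangle coeff Δ(6,4,6) = 1/15315300
Σ_t [0,4]: t=0:+1/829440 t=1:−1/25920 t=2:+1/9216 t=3:−1/25920 t=4:+1/829440 = 7/207360
(3j)²=28/2431 [(6 4 6; 0 0 0)], sign=+1
Σ_t [4,4]: t=4:+1/829440 = 1/829440
(3j)²=35/2431 [(6 4 6; -4 4 0)], sign=+1
⇒ 4πI² = 8820/34969
I = (+1)√(8820/34969/(4π)) = 0.14167322

0.141673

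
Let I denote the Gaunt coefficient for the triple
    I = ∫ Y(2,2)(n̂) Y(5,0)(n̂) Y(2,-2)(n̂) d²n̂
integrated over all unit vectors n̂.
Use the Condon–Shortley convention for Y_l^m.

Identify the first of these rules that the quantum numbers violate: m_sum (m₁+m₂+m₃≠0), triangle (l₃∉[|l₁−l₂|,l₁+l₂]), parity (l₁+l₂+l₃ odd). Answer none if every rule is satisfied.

triangle

m₁+m₂+m₃ = 2 + 0 − 2 = 0  ✓
triangle: |2−5|=3 ≤ l₃=2 ≤ 2+5=7  ✗
parity: l₁+l₂+l₃ = 9 is odd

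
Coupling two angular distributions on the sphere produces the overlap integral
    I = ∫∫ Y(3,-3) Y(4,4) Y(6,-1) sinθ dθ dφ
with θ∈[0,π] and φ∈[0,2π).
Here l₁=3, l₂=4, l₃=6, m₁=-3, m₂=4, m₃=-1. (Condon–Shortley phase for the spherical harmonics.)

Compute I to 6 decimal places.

0.000000

Σlᵢ=13 odd — θ-integrand is odd under cosθ→−cosθ; I=0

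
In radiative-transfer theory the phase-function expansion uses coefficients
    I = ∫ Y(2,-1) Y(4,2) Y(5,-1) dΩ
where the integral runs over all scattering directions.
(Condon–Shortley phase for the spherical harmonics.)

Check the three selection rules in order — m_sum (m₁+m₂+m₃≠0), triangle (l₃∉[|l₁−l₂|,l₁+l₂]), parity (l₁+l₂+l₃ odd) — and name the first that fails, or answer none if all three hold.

azimuthal sum: -1 + 2 − 1 = 0  ✓
2 ≤ 5 ≤ 6 (triangle on l)  ✓
L = 2 + 4 + 5 = 11 (odd)  ✗

parity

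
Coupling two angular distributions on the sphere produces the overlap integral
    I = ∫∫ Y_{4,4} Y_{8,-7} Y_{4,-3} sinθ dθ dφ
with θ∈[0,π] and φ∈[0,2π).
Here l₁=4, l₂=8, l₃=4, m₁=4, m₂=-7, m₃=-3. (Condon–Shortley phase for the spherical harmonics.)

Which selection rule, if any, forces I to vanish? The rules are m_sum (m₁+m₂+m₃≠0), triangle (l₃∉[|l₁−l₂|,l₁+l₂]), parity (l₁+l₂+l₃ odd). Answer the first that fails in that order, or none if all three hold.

m₁+m₂+m₃ = 4 − 7 − 3 = -6  ✗
triangle: |4−8|=4 ≤ l₃=4 ≤ 4+8=12
parity: l₁+l₂+l₃ = 16 is even

m_sum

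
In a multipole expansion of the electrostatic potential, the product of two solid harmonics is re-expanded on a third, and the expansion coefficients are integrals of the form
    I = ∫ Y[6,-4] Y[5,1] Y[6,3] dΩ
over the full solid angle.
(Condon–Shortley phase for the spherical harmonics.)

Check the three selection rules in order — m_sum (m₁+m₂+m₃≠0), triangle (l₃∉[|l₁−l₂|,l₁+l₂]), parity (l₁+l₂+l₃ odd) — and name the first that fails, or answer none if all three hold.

azimuthal sum: -4 + 1 + 3 = 0  ✓
1 ≤ 6 ≤ 11 (triangle on l)  ✓
L = 6 + 5 + 6 = 17 (odd)  ✗

parity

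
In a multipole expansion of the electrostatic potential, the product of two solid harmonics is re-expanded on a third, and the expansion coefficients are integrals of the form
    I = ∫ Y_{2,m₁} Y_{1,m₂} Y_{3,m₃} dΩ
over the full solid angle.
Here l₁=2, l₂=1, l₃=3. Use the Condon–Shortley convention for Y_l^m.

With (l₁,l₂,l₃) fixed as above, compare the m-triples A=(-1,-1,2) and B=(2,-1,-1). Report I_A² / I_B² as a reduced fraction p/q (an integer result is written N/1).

l's match ⇒ only the (l;m) 3-j factors differ between A and B.
A: triangle coeff Δ(2,1,3) = 1/105; Σ_t [0,0]: t=0:+1/12 = 1/12; (3j)²=2/21 [(2 1 3; -1 -1 2)], sign=-1
B: triangle coeff Δ(2,1,3) = 1/105; Σ_t [0,0]: t=0:+1/48 = 1/48; (3j)²=1/105 [(2 1 3; 2 -1 -1)], sign=+1
I_A²/I_B² = (2/21)/(1/105) = 10/1

10/1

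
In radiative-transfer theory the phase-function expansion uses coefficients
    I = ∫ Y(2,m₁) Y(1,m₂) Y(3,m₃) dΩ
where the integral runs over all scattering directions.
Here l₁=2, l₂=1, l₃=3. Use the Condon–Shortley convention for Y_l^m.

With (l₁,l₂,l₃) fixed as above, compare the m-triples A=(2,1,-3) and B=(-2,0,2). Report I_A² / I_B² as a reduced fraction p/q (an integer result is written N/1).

Same 2,1,3: normalisation and zero-m 3j drop out of the ratio.
A: Δ: 0! 4! 2! / 7! → 1/105; sum: t=0:+1/48 = 1/48; 3j²(2 1 3; 2 1 -3) = Δ·Π!·Σ² = 1/7  (sign +1)
B: Δ: 0! 4! 2! / 7! → 1/105; sum: t=0:+1/24 = 1/24; 3j²(2 1 3; -2 0 2) = Δ·Π!·Σ² = 1/21  (sign -1)
I_A²/I_B² = (1/7)/(1/21) = 3/1

3/1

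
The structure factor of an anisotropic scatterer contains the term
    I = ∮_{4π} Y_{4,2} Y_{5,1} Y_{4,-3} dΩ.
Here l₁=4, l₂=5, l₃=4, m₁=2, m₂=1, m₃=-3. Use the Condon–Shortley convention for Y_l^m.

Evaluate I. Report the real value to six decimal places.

l₁+l₂+l₃=13 is odd: 3j(l;000)=0 ⇒ I=0

0.000000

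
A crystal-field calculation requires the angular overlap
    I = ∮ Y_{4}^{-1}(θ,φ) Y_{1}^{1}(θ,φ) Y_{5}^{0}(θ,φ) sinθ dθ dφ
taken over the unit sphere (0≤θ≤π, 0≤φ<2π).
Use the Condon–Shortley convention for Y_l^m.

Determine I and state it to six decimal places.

m-sum 0 ✓  L=10 even ✓  3≤5≤5 ✓
Π(2lᵢ+1) = 9×3×11 = 297
triangle coeff Δ(4,1,5) = 1/495
Σ_t [0,0]: t=0:+1/576 = 1/576
(3j)²=5/99 [(4 1 5; 0 0 0)], sign=-1
Σ_t [0,0]: t=0:+1/1440 = 1/1440
(3j)²=2/99 [(4 1 5; -1 1 0)], sign=-1
⇒ 4πI² = 10/33
I = (+1)√(10/33/(4π)) = 0.15528807

0.155288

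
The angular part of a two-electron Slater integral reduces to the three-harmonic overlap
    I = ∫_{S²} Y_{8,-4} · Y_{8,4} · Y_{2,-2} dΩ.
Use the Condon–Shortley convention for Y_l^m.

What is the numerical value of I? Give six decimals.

0.000000

Σmᵢ = -2 ≠ 0, so the φ-integral vanishes; I = 0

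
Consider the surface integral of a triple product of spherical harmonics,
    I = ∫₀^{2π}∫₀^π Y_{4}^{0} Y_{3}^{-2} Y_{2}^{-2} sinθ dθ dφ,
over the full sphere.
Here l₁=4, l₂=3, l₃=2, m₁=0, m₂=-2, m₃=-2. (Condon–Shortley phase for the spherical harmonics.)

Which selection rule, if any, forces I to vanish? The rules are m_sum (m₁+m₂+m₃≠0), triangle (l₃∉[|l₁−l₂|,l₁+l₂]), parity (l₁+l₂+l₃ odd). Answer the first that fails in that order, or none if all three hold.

m₁+m₂+m₃ = 0 − 2 − 2 = -4  ✗
triangle: |4−3|=1 ≤ l₃=2 ≤ 4+3=7
parity: l₁+l₂+l₃ = 9 is odd

m_sum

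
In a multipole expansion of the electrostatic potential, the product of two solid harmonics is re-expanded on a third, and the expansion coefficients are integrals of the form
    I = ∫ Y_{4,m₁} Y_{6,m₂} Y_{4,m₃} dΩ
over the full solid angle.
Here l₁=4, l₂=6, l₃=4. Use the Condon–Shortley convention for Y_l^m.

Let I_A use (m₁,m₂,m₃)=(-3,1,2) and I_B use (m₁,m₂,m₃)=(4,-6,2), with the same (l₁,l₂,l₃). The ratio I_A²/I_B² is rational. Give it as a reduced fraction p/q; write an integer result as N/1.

169/176

Shared (l₁,l₂,l₃)=(4,6,4): N and (l;000)² cancel in I_A²/I_B².
A: Δ = 6!·2!·6!/15! = 1/1261260; Racah Σ t=5..6: t=5:−1/11520 t=6:+1/86400 = -13/172800; ⇒ 3j(4 6 4; -3 1 2)² = 13/660, sgn -1
B: Δ = 6!·2!·6!/15! = 1/1261260; Racah Σ t=0..0: t=0:+1/1036800 = 1/1036800; ⇒ 3j(4 6 4; 4 -6 2)² = 4/195, sgn +1
I_A²/I_B² = (13/660)/(4/195) = 169/176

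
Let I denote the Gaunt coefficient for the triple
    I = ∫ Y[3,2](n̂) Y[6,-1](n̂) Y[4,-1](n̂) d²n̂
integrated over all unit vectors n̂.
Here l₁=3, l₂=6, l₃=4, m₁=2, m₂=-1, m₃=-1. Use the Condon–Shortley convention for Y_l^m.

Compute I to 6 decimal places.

L=13 odd ⇒ parity kills the (l;000) factor ⇒ I = 0

0.000000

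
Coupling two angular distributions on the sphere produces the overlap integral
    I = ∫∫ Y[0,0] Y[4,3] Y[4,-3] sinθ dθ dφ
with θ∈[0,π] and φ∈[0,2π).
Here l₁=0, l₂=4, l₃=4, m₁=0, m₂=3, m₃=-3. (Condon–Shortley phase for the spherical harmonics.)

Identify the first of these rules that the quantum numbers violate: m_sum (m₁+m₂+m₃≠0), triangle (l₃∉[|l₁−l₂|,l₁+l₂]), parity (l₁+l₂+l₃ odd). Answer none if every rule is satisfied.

m₁+m₂+m₃ = 0 + 3 − 3 = 0  ✓
triangle: |0−4|=4 ≤ l₃=4 ≤ 0+4=4  ✓
parity: l₁+l₂+l₃ = 8 is even  ✓

none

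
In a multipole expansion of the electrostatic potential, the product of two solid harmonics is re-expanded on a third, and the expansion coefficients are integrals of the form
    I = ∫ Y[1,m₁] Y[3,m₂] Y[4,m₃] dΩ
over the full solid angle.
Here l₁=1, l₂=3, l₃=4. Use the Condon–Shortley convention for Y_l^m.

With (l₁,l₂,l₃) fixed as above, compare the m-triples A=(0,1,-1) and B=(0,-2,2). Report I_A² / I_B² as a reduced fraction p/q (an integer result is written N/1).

5/4

Shared (l₁,l₂,l₃)=(1,3,4): N and (l;000)² cancel in I_A²/I_B².
A: Δ = 0!·2!·6!/9! = 1/252; Racah Σ t=0..0: t=0:+1/48 = 1/48; ⇒ 3j(1 3 4; 0 1 -1)² = 5/84, sgn -1
B: Δ = 0!·2!·6!/9! = 1/252; Racah Σ t=0..0: t=0:+1/120 = 1/120; ⇒ 3j(1 3 4; 0 -2 2)² = 1/21, sgn +1
I_A²/I_B² = (5/84)/(1/21) = 5/4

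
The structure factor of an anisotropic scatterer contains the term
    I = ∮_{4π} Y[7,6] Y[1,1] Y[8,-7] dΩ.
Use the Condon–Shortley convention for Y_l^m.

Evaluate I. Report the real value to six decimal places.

Rules hold: Σm=0, L=16 even, 6≤8≤8.
N = 15·3·17 = 765
Δ = 0!·14!·2!/17! = 1/2040
Racah Σ t=0..0: t=0:+1/25401600 = 1/25401600
⇒ 3j(7 1 8; 0 0 0)² = 8/255, sgn +1
Racah Σ t=0..0: t=0:+1/12454041600 = 1/12454041600
⇒ 3j(7 1 8; 6 1 -7)² = 7/136, sgn -1
4πI² = N·(3j₀)²·(3jₘ)² = 21/17
I = -1·√(1.23529/4π) = -0.31353083

-0.313531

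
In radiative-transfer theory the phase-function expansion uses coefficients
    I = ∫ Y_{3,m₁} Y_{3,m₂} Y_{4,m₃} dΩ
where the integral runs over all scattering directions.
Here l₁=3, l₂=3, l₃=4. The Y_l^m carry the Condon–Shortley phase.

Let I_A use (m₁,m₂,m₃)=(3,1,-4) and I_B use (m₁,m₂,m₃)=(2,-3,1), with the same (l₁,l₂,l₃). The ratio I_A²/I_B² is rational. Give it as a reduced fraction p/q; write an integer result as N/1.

Shared (l₁,l₂,l₃)=(3,3,4): N and (l;000)² cancel in I_A²/I_B².
A: Δ = 2!·4!·4!/11! = 1/34650; Racah Σ t=0..0: t=0:+1/1152 = 1/1152; ⇒ 3j(3 3 4; 3 1 -4)² = 1/33, sgn +1
B: Δ = 2!·4!·4!/11! = 1/34650; Racah Σ t=0..0: t=0:+1/288 = 1/288; ⇒ 3j(3 3 4; 2 -3 1)² = 5/231, sgn -1
I_A²/I_B² = (1/33)/(5/231) = 7/5

7/5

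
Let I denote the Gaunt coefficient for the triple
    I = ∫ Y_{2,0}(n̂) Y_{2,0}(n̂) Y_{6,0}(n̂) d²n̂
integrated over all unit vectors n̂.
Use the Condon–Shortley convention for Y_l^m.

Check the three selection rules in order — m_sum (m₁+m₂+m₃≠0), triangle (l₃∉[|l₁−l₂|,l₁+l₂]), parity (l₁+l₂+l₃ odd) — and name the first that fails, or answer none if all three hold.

triangle

m₁+m₂+m₃ = 0 + 0 + 0 = 0  ✓
triangle: |2−2|=0 ≤ l₃=6 ≤ 2+2=4  ✗
parity: l₁+l₂+l₃ = 10 is even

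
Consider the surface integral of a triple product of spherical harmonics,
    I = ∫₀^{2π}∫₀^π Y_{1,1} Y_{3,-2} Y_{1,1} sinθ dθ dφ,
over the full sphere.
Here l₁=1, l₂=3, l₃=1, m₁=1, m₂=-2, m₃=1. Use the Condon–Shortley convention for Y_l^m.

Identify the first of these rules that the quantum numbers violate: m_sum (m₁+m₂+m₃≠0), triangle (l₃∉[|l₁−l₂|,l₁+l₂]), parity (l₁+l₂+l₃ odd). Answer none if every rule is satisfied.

Σmᵢ = 0  ✓
l₃∈[|l₁−l₂|,l₁+l₂]=[2,4], have l₃=1  ✗
Σlᵢ = 5 ⇒ odd

triangle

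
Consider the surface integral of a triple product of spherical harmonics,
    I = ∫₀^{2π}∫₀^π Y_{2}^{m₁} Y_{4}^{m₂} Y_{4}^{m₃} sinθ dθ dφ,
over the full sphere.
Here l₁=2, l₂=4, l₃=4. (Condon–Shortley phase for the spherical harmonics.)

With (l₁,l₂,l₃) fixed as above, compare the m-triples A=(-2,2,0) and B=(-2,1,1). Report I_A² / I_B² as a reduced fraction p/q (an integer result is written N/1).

9/10

Shared (l₁,l₂,l₃)=(2,4,4): N and (l;000)² cancel in I_A²/I_B².
A: Δ = 2!·2!·6!/11! = 1/13860; Racah Σ t=2..2: t=2:+1/192 = 1/192; ⇒ 3j(2 4 4; -2 2 0)² = 3/77, sgn +1
B: Δ = 2!·2!·6!/11! = 1/13860; Racah Σ t=2..2: t=2:+1/144 = 1/144; ⇒ 3j(2 4 4; -2 1 1)² = 10/231, sgn -1
I_A²/I_B² = (3/77)/(10/231) = 9/10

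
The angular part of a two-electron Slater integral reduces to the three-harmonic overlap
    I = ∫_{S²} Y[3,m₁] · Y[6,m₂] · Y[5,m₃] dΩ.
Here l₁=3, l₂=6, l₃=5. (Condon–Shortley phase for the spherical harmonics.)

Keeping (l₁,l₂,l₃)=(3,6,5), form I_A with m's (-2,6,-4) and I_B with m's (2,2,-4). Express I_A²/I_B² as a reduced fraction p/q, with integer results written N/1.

Same 3,6,5: normalisation and zero-m 3j drop out of the ratio.
A: Δ: 4! 2! 8! / 15! → 1/675675; sum: t=4:+1/967680 = 1/967680; 3j²(3 6 5; -2 6 -4) = Δ·Π!·Σ² = 3/91  (sign -1)
B: Δ: 4! 2! 8! / 15! → 1/675675; sum: t=0:+1/967680 t=1:−1/60480 = -1/64512; 3j²(3 6 5; 2 2 -4) = Δ·Π!·Σ² = 15/1001  (sign +1)
I_A²/I_B² = (3/91)/(15/1001) = 11/5

11/5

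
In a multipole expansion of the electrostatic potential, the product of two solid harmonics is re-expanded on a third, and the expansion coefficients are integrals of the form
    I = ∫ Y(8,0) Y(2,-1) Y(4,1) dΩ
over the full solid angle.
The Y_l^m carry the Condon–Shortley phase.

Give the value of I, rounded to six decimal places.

l₃=4 ∉ [6,10] — triangle fails ⇒ I = 0

0.000000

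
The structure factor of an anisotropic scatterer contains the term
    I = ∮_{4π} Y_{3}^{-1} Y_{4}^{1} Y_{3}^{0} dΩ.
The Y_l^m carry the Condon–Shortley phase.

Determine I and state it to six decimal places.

Rules hold: Σm=0, L=10 even, 1≤3≤7.
N = 7·9·7 = 441
Δ = 4!·2!·4!/11! = 1/34650
Racah Σ t=1..3: t=1:−1/72 t=2:+1/16 t=3:−1/72 = 5/144
⇒ 3j(3 4 3; 0 0 0)² = 2/77, sgn -1
Racah Σ t=2..4: t=2:+1/48 t=3:−1/24 t=4:+1/288 = -5/288
⇒ 3j(3 4 3; -1 1 0)² = 5/462, sgn +1
4πI² = N·(3j₀)²·(3jₘ)² = 15/121
I = -1·√(0.123967/4π) = -0.09932258

-0.099323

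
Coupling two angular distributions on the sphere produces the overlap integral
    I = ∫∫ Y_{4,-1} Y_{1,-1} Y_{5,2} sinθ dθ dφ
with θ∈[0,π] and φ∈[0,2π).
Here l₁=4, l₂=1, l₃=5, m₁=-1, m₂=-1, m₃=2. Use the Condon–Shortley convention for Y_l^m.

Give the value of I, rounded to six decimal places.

Checks pass: Σm=0; 10 even; l₃=5∈[3,5].
(2·4+1)(2·1+1)(2·5+1) = 297
Δ: 0! 8! 2! / 11! → 1/495
sum: t=0:+1/576 = 1/576
3j²(4 1 5; 0 0 0) = Δ·Π!·Σ² = 5/99  (sign -1)
sum: t=0:+1/1440 = 1/1440
3j²(4 1 5; -1 -1 2) = Δ·Π!·Σ² = 7/165  (sign -1)
combine: 4πI² = 297·5/99·7/165 = 7/11
take √, sign +1: I = 0.22503380

0.225034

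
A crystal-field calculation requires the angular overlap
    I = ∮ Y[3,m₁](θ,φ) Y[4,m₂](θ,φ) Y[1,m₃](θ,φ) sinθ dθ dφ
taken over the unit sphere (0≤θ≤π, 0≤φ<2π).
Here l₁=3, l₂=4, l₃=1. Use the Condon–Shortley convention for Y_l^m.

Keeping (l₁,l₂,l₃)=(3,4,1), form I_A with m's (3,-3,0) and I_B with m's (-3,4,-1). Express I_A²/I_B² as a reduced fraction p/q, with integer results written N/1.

1/4

Shared (l₁,l₂,l₃)=(3,4,1): N and (l;000)² cancel in I_A²/I_B².
A: Δ = 6!·0!·2!/9! = 1/252; Racah Σ t=0..0: t=0:+1/720 = 1/720; ⇒ 3j(3 4 1; 3 -3 0)² = 1/36, sgn -1
B: Δ = 6!·0!·2!/9! = 1/252; Racah Σ t=6..6: t=6:+1/1440 = 1/1440; ⇒ 3j(3 4 1; -3 4 -1)² = 1/9, sgn +1
I_A²/I_B² = (1/36)/(1/9) = 1/4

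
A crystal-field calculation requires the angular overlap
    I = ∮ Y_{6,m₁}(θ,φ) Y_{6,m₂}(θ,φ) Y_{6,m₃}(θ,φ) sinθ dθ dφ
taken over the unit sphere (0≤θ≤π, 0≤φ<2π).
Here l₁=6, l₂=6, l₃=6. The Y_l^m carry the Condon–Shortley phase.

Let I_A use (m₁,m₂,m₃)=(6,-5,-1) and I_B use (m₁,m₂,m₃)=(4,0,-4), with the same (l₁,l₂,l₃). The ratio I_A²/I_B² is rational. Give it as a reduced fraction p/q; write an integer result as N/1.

847/32

Shared (l₁,l₂,l₃)=(6,6,6): N and (l;000)² cancel in I_A²/I_B².
A: Δ = 6!·6!·6!/19! = 1/325909584; Racah Σ t=0..0: t=0:+1/62208000 = 1/62208000; ⇒ 3j(6 6 6; 6 -5 -1)² = 77/8398, sgn -1
B: Δ = 6!·6!·6!/19! = 1/325909584; Racah Σ t=0..2: t=0:+1/24883200 t=1:−1/1728000 t=2:+1/1658880 = 1/15552000; ⇒ 3j(6 6 6; 4 0 -4)² = 16/46189, sgn +1
I_A²/I_B² = (77/8398)/(16/46189) = 847/32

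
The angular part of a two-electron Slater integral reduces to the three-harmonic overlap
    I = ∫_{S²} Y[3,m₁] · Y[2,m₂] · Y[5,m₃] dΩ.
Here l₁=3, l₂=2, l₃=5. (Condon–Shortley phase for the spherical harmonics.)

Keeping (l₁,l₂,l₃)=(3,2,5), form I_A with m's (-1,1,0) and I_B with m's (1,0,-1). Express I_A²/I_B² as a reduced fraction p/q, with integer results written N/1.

5/9

Shared (l₁,l₂,l₃)=(3,2,5): N and (l;000)² cancel in I_A²/I_B².
A: Δ = 0!·6!·4!/11! = 1/2310; Racah Σ t=0..0: t=0:+1/288 = 1/288; ⇒ 3j(3 2 5; -1 1 0)² = 5/231, sgn -1
B: Δ = 0!·6!·4!/11! = 1/2310; Racah Σ t=0..0: t=0:+1/192 = 1/192; ⇒ 3j(3 2 5; 1 0 -1)² = 3/77, sgn +1
I_A²/I_B² = (5/231)/(3/77) = 5/9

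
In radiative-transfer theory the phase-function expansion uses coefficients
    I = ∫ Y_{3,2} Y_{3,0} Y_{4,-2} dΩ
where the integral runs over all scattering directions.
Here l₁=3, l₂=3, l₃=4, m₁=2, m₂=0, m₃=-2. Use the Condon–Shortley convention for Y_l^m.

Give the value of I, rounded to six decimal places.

Rules hold: Σm=0, L=10 even, 0≤4≤6.
N = 7·7·9 = 441
Δ = 2!·4!·4!/11! = 1/34650
Racah Σ t=0..2: t=0:+1/72 t=1:−1/16 t=2:+1/72 = -5/144
⇒ 3j(3 3 4; 0 0 0)² = 2/77, sgn -1
Racah Σ t=0..1: t=0:+1/72 t=1:−1/96 = 1/288
⇒ 3j(3 3 4; 2 0 -2)² = 1/462, sgn +1
4πI² = N·(3j₀)²·(3jₘ)² = 3/121
I = -1·√(0.0247934/4π) = -0.04441841

-0.044418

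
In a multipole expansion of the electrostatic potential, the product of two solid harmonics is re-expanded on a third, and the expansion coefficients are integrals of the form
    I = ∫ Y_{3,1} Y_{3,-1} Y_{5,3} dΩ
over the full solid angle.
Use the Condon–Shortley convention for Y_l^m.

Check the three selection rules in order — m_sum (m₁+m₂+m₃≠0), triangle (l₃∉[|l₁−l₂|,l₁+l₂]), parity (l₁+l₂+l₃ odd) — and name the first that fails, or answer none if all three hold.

m_sum

m₁+m₂+m₃ = 1 − 1 + 3 = 3  ✗
triangle: |3−3|=0 ≤ l₃=5 ≤ 3+3=6
parity: l₁+l₂+l₃ = 11 is odd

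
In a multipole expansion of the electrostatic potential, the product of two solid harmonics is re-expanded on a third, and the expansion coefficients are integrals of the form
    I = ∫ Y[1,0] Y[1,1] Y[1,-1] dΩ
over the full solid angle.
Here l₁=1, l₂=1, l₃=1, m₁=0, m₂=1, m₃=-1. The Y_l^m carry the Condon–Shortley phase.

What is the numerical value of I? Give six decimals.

0.000000

Σlᵢ=3 odd — θ-integrand is odd under cosθ→−cosθ; I=0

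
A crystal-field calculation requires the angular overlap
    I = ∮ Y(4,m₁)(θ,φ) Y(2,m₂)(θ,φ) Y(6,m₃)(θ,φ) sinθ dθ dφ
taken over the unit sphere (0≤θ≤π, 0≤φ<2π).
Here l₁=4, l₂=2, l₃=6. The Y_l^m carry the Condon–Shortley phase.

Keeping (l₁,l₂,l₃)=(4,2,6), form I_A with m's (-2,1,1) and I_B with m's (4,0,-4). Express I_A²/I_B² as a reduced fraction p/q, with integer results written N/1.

14/9

l's match ⇒ only the (l;m) 3-j factors differ between A and B.
A: triangle coeff Δ(4,2,6) = 1/6435; Σ_t [0,0]: t=0:+1/8640 = 1/8640; (3j)²=14/1287 [(4 2 6; -2 1 1)], sign=-1
B: triangle coeff Δ(4,2,6) = 1/6435; Σ_t [0,0]: t=0:+1/161280 = 1/161280; (3j)²=1/143 [(4 2 6; 4 0 -4)], sign=+1
I_A²/I_B² = (14/1287)/(1/143) = 14/9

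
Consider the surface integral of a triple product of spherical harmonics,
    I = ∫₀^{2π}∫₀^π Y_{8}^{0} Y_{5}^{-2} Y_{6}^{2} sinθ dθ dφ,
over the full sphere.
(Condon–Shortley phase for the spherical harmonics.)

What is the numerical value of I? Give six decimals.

0.000000

l₁+l₂+l₃=19 is odd: 3j(l;000)=0 ⇒ I=0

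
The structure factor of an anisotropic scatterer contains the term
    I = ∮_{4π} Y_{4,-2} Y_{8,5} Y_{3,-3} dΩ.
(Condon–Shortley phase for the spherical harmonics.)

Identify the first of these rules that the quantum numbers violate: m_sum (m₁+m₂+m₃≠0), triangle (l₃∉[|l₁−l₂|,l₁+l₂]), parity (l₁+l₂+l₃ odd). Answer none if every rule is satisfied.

azimuthal sum: -2 + 5 − 3 = 0  ✓
4 ≤ 3 ≤ 12 (triangle on l)  ✗
L = 4 + 8 + 3 = 15 (odd)

triangle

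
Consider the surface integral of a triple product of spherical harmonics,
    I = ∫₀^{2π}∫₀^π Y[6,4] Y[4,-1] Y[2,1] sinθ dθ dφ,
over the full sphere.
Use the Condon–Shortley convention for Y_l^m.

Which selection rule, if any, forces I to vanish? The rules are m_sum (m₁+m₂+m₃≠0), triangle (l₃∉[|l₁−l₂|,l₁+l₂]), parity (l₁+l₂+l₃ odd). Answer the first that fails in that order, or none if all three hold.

m_sum

m₁+m₂+m₃ = 4 − 1 + 1 = 4  ✗
triangle: |6−4|=2 ≤ l₃=2 ≤ 6+4=10
parity: l₁+l₂+l₃ = 12 is even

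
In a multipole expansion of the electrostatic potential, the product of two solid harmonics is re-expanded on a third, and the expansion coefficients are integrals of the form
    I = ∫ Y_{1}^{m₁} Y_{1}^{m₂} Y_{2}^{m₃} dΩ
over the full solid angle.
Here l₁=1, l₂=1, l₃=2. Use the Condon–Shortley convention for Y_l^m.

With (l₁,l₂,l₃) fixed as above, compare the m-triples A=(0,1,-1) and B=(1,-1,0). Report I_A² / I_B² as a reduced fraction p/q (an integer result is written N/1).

Same 1,1,2: normalisation and zero-m 3j drop out of the ratio.
A: Δ: 0! 2! 2! / 5! → 1/30; sum: t=0:+1/2 = 1/2; 3j²(1 1 2; 0 1 -1) = Δ·Π!·Σ² = 1/10  (sign -1)
B: Δ: 0! 2! 2! / 5! → 1/30; sum: t=0:+1/4 = 1/4; 3j²(1 1 2; 1 -1 0) = Δ·Π!·Σ² = 1/30  (sign +1)
I_A²/I_B² = (1/10)/(1/30) = 3/1

3/1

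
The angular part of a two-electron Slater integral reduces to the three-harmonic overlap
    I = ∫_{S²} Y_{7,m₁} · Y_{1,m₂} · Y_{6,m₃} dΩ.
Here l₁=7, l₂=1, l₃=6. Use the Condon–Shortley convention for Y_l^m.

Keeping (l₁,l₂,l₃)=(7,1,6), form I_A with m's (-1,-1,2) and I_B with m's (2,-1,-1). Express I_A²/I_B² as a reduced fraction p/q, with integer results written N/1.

5/12

l's match ⇒ only the (l;m) 3-j factors differ between A and B.
A: triangle coeff Δ(7,1,6) = 1/1365; Σ_t [0,0]: t=0:+1/1935360 = 1/1935360; (3j)²=1/91 [(7 1 6; -1 -1 2)], sign=+1
B: triangle coeff Δ(7,1,6) = 1/1365; Σ_t [0,0]: t=0:+1/1209600 = 1/1209600; (3j)²=12/455 [(7 1 6; 2 -1 -1)], sign=-1
I_A²/I_B² = (1/91)/(12/455) = 5/12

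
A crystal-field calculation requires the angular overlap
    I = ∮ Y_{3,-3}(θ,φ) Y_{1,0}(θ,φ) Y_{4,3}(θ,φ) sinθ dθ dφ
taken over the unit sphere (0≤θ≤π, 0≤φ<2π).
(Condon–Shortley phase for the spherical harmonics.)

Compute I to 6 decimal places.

Checks pass: Σm=0; 8 even; l₃=4∈[2,4].
(2·3+1)(2·1+1)(2·4+1) = 189
Δ: 0! 6! 2! / 9! → 1/252
sum: t=0:+1/36 = 1/36
3j²(3 1 4; 0 0 0) = Δ·Π!·Σ² = 4/63  (sign +1)
sum: t=0:+1/720 = 1/720
3j²(3 1 4; -3 0 3) = Δ·Π!·Σ² = 1/36  (sign -1)
combine: 4πI² = 189·4/63·1/36 = 1/3
take √, sign -1: I = -0.16286750

-0.162868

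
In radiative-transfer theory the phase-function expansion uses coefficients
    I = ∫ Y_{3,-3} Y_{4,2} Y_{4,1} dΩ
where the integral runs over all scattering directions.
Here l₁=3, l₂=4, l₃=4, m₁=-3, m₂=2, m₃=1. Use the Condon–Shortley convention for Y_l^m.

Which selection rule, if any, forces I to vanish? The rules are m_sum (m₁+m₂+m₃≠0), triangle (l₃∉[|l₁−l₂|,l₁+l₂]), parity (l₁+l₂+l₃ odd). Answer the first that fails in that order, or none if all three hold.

azimuthal sum: -3 + 2 + 1 = 0  ✓
1 ≤ 4 ≤ 7 (triangle on l)  ✓
L = 3 + 4 + 4 = 11 (odd)  ✗

parity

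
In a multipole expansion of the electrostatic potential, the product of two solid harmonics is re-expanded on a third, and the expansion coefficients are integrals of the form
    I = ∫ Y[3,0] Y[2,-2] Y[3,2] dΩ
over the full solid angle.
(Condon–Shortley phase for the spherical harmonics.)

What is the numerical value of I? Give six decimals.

-0.188063

Rules hold: Σm=0, L=8 even, 1≤3≤5.
N = 7·5·7 = 245
Δ = 2!·4!·2!/9! = 1/3780
Racah Σ t=0..2: t=0:+1/24 t=1:−1/4 t=2:+1/24 = -1/6
⇒ 3j(3 2 3; 0 0 0)² = 4/105, sgn +1
Racah Σ t=0..0: t=0:+1/24 = 1/24
⇒ 3j(3 2 3; 0 -2 2)² = 1/21, sgn -1
4πI² = N·(3j₀)²·(3jₘ)² = 4/9
I = -1·√(0.444444/4π) = -0.18806319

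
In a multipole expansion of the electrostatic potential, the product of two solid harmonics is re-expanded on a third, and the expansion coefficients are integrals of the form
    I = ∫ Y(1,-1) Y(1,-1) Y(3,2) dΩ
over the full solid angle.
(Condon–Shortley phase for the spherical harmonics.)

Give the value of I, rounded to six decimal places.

0.000000

triangle: need 0≤l₃≤2, have 3; I=0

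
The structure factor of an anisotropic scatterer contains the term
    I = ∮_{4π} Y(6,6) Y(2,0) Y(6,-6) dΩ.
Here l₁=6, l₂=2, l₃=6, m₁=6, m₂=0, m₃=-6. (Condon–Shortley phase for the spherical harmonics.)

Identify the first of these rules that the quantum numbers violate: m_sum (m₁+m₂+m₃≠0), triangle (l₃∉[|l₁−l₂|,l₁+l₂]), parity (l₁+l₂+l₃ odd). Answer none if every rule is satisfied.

none

m₁+m₂+m₃ = 6 + 0 − 6 = 0  ✓
triangle: |6−2|=4 ≤ l₃=6 ≤ 6+2=8  ✓
parity: l₁+l₂+l₃ = 14 is even  ✓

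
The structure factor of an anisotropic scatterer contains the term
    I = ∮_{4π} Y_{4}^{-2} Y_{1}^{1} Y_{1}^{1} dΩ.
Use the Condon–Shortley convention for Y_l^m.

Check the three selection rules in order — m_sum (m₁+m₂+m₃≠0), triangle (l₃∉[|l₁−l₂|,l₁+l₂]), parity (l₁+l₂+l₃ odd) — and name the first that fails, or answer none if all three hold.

Σmᵢ = 0  ✓
l₃∈[|l₁−l₂|,l₁+l₂]=[3,5], have l₃=1  ✗
Σlᵢ = 6 ⇒ even

triangle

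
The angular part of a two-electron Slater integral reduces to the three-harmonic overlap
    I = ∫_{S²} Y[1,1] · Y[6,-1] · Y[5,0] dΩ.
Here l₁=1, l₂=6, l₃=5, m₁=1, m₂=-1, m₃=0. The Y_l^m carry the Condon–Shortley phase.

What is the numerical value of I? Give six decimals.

Rules hold: Σm=0, L=12 even, 5≤5≤7.
N = 3·13·11 = 429
Δ = 2!·0!·10!/13! = 1/858
Racah Σ t=1..1: t=1:−1/14400 = -1/14400
⇒ 3j(1 6 5; 0 0 0)² = 6/143, sgn +1
Racah Σ t=0..0: t=0:+1/28800 = 1/28800
⇒ 3j(1 6 5; 1 -1 0)² = 7/286, sgn -1
4πI² = N·(3j₀)²·(3jₘ)² = 63/143
I = -1·√(0.440559/4π) = -0.18723944

-0.187239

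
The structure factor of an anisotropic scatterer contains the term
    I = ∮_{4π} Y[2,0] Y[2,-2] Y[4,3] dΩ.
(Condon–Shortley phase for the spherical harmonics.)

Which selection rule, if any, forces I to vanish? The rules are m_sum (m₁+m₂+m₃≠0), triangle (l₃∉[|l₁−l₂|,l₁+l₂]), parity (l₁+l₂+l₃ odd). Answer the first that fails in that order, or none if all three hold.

m_sum

Σmᵢ = 1  ✗
l₃∈[|l₁−l₂|,l₁+l₂]=[0,4], have l₃=4
Σlᵢ = 8 ⇒ even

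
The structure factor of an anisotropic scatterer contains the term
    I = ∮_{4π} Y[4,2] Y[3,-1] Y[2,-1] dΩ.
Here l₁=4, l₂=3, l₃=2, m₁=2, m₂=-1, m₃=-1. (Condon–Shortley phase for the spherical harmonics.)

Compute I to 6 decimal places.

l₁+l₂+l₃=9 is odd: 3j(l;000)=0 ⇒ I=0

0.000000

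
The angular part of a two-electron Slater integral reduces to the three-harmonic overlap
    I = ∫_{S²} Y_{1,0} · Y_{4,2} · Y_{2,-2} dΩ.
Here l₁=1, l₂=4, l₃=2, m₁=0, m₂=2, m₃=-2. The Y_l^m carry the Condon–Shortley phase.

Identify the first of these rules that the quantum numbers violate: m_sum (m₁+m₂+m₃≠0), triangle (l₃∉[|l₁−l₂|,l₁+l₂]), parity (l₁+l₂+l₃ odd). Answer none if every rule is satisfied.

triangle

azimuthal sum: 0 + 2 − 2 = 0  ✓
3 ≤ 2 ≤ 5 (triangle on l)  ✗
L = 1 + 4 + 2 = 7 (odd)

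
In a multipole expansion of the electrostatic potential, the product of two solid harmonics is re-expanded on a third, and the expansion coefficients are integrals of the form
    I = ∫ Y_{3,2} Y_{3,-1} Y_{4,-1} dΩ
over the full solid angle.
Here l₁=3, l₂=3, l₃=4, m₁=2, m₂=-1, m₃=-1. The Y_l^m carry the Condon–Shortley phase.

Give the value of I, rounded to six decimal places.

0.145070

m-sum 0 ✓  L=10 even ✓  0≤4≤6 ✓
Π(2lᵢ+1) = 7×7×9 = 441
triangle coeff Δ(3,3,4) = 1/34650
Σ_t [0,2]: t=0:+1/72 t=1:−1/16 t=2:+1/72 = -5/144
(3j)²=2/77 [(3 3 4; 0 0 0)], sign=-1
Σ_t [0,1]: t=0:+1/48 t=1:−1/144 = 1/72
(3j)²=16/693 [(3 3 4; 2 -1 -1)], sign=-1
⇒ 4πI² = 32/121
I = (+1)√(32/121/(4π)) = 0.14506992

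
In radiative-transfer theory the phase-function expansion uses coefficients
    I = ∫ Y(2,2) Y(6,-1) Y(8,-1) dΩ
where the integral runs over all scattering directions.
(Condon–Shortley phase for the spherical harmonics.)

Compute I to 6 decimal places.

-0.095258

m-sum 0 ✓  L=16 even ✓  4≤8≤8 ✓
Π(2lᵢ+1) = 5×13×17 = 1105
triangle coeff Δ(2,6,8) = 1/30940
Σ_t [0,0]: t=0:+1/2073600 = 1/2073600
(3j)²=28/1105 [(2 6 8; 0 0 0)], sign=+1
Σ_t [0,0]: t=0:+1/14515200 = 1/14515200
(3j)²=9/2210 [(2 6 8; 2 -1 -1)], sign=-1
⇒ 4πI² = 126/1105
I = (-1)√(126/1105/(4π)) = -0.09525750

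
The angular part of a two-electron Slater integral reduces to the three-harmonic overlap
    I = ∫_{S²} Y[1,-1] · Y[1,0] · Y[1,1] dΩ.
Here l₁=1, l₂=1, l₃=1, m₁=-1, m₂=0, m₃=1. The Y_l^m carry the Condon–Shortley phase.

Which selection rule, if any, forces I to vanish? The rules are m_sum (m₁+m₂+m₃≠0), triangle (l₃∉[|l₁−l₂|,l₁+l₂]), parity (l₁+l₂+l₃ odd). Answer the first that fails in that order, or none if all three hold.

parity

m₁+m₂+m₃ = -1 + 0 + 1 = 0  ✓
triangle: |1−1|=0 ≤ l₃=1 ≤ 1+1=2  ✓
parity: l₁+l₂+l₃ = 3 is odd  ✗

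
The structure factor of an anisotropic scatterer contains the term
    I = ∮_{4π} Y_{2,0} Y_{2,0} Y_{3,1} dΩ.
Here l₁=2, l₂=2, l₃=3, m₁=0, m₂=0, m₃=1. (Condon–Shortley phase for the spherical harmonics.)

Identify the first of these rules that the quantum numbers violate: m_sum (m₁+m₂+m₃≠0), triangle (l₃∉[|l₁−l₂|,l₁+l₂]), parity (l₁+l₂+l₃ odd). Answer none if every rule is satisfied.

m₁+m₂+m₃ = 0 + 0 + 1 = 1  ✗
triangle: |2−2|=0 ≤ l₃=3 ≤ 2+2=4
parity: l₁+l₂+l₃ = 7 is odd

m_sum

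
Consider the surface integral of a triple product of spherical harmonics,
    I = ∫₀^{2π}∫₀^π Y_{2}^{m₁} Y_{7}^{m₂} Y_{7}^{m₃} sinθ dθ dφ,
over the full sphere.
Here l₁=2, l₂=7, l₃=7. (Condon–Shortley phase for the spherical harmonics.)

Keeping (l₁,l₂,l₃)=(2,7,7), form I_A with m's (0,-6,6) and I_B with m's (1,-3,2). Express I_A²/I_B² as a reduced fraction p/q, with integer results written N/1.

Same 2,7,7: normalisation and zero-m 3j drop out of the ratio.
A: Δ: 2! 2! 12! / 17! → 1/185640; sum: t=0:+1/159667200 t=1:−1/479001600 = 1/239500800; 3j²(2 7 7; 0 -6 6) = Δ·Π!·Σ² = 26/1785  (sign -1)
B: Δ: 2! 2! 12! / 17! → 1/185640; sum: t=0:+1/1935360 t=1:−1/4354560 = 1/3483648; 3j²(2 7 7; 1 -3 2) = Δ·Π!·Σ² = 125/12376  (sign -1)
I_A²/I_B² = (26/1785)/(125/12376) = 2704/1875

2704/1875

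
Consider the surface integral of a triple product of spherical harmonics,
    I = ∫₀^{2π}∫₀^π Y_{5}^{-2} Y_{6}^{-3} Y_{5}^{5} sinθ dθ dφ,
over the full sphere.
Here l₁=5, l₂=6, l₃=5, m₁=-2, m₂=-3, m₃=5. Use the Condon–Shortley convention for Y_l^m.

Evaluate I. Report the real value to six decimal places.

Rules hold: Σm=0, L=16 even, 1≤5≤11.
N = 11·13·11 = 1573
Δ = 6!·4!·6!/17! = 1/28588560
Racah Σ t=1..5: t=1:−1/345600 t=2:+1/13824 t=3:−1/5184 t=4:+1/13824 t=5:−1/345600 = -7/129600
⇒ 3j(5 6 5; 0 0 0)² = 80/7293, sgn +1
Racah Σ t=3..3: t=3:−1/622080 = -1/622080
⇒ 3j(5 6 5; -2 -3 5)² = 105/4862, sgn -1
4πI² = N·(3j₀)²·(3jₘ)² = 1400/3757
I = -1·√(0.372638/4π) = -0.17220212

-0.172202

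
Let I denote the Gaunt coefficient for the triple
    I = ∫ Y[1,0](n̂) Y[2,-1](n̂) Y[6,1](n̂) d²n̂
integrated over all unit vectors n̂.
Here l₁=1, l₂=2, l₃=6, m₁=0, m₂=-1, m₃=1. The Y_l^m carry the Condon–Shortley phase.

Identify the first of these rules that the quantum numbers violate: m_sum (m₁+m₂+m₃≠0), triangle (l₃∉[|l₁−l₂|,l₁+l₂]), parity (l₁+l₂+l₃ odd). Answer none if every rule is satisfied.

triangle

m₁+m₂+m₃ = 0 − 1 + 1 = 0  ✓
triangle: |1−2|=1 ≤ l₃=6 ≤ 1+2=3  ✗
parity: l₁+l₂+l₃ = 9 is odd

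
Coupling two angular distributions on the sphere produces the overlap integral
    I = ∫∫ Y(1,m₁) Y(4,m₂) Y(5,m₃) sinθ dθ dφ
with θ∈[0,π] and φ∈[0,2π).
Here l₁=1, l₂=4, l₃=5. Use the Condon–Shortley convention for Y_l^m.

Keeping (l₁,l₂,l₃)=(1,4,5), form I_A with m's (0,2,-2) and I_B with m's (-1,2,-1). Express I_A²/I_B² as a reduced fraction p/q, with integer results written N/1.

Same 1,4,5: normalisation and zero-m 3j drop out of the ratio.
A: Δ: 0! 2! 8! / 11! → 1/495; sum: t=0:+1/1440 = 1/1440; 3j²(1 4 5; 0 2 -2) = Δ·Π!·Σ² = 7/165  (sign -1)
B: Δ: 0! 2! 8! / 11! → 1/495; sum: t=0:+1/2880 = 1/2880; 3j²(1 4 5; -1 2 -1) = Δ·Π!·Σ² = 2/165  (sign +1)
I_A²/I_B² = (7/165)/(2/165) = 7/2

7/2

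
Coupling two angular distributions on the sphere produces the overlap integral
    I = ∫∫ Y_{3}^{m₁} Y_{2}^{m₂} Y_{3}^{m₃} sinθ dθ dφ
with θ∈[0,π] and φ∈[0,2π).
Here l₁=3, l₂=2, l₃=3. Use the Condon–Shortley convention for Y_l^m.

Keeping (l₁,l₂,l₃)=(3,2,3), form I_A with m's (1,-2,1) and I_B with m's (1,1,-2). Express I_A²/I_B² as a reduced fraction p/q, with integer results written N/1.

8/5

Shared (l₁,l₂,l₃)=(3,2,3): N and (l;000)² cancel in I_A²/I_B².
A: Δ = 2!·4!·2!/9! = 1/3780; Racah Σ t=0..0: t=0:+1/16 = 1/16; ⇒ 3j(3 2 3; 1 -2 1)² = 2/35, sgn +1
B: Δ = 2!·4!·2!/9! = 1/3780; Racah Σ t=1..2: t=1:−1/12 t=2:+1/48 = -1/16; ⇒ 3j(3 2 3; 1 1 -2)² = 1/28, sgn +1
I_A²/I_B² = (2/35)/(1/28) = 8/5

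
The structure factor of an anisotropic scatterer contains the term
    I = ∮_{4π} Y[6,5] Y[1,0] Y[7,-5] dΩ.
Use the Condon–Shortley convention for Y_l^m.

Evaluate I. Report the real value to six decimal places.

m-sum 0 ✓  L=14 even ✓  5≤7≤7 ✓
Π(2lᵢ+1) = 13×3×15 = 585
triangle coeff Δ(6,1,7) = 1/1365
Σ_t [0,0]: t=0:+1/518400 = 1/518400
(3j)²=7/195 [(6 1 7; 0 0 0)], sign=-1
Σ_t [0,0]: t=0:+1/39916800 = 1/39916800
(3j)²=8/455 [(6 1 7; 5 0 -5)], sign=+1
⇒ 4πI² = 24/65
I = (-1)√(24/65/(4π)) = -0.17141310

-0.171413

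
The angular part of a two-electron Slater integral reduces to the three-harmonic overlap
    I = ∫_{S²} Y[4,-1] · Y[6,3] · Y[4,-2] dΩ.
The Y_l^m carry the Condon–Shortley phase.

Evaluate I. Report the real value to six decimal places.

-0.103072

m-sum 0 ✓  L=14 even ✓  2≤4≤10 ✓
Π(2lᵢ+1) = 9×13×9 = 1053
triangle coeff Δ(4,6,4) = 1/1261260
Σ_t [2,4]: t=2:+1/4608 t=3:−1/1296 t=4:+1/4608 = -7/20736
(3j)²=20/1287 [(4 6 4; 0 0 0)], sign=-1
Σ_t [3,5]: t=3:−1/51840 t=4:+1/5760 t=5:−1/11520 = 7/103680
(3j)²=7/858 [(4 6 4; -1 3 -2)], sign=+1
⇒ 4πI² = 210/1573
I = (-1)√(210/1573/(4π)) = -0.10307192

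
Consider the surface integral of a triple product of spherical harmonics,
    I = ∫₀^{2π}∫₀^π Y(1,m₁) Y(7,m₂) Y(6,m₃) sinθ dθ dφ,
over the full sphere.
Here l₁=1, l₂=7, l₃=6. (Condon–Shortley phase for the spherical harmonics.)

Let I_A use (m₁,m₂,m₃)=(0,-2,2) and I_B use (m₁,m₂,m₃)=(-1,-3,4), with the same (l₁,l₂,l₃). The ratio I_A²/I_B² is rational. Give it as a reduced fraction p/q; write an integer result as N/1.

l's match ⇒ only the (l;m) 3-j factors differ between A and B.
A: triangle coeff Δ(1,7,6) = 1/1365; Σ_t [1,1]: t=1:−1/967680 = -1/967680; (3j)²=3/91 [(1 7 6; 0 -2 2)], sign=-1
B: triangle coeff Δ(1,7,6) = 1/1365; Σ_t [2,2]: t=2:+1/14515200 = 1/14515200; (3j)²=2/455 [(1 7 6; -1 -3 4)], sign=+1
I_A²/I_B² = (3/91)/(2/455) = 15/2

15/2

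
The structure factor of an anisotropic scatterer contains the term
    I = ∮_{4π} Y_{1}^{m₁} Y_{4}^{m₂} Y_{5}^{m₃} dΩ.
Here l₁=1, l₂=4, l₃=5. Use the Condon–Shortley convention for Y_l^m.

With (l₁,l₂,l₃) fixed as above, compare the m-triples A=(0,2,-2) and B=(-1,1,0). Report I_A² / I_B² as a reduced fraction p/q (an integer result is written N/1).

21/10

l's match ⇒ only the (l;m) 3-j factors differ between A and B.
A: triangle coeff Δ(1,4,5) = 1/495; Σ_t [0,0]: t=0:+1/1440 = 1/1440; (3j)²=7/165 [(1 4 5; 0 2 -2)], sign=-1
B: triangle coeff Δ(1,4,5) = 1/495; Σ_t [0,0]: t=0:+1/1440 = 1/1440; (3j)²=2/99 [(1 4 5; -1 1 0)], sign=-1
I_A²/I_B² = (7/165)/(2/99) = 21/10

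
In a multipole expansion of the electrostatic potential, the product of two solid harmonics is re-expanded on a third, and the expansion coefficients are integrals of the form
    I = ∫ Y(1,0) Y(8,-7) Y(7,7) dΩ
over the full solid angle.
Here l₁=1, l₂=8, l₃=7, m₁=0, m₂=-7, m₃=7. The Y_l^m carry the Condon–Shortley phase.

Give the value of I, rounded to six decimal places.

Rules hold: Σm=0, L=16 even, 7≤7≤9.
N = 3·17·15 = 765
Δ = 2!·0!·14!/17! = 1/2040
Racah Σ t=1..1: t=1:−1/25401600 = -1/25401600
⇒ 3j(1 8 7; 0 0 0)² = 8/255, sgn +1
Racah Σ t=1..1: t=1:−1/87178291200 = -1/87178291200
⇒ 3j(1 8 7; 0 -7 7)² = 1/136, sgn -1
4πI² = N·(3j₀)²·(3jₘ)² = 3/17
I = -1·√(0.176471/4π) = -0.11850352

-0.118504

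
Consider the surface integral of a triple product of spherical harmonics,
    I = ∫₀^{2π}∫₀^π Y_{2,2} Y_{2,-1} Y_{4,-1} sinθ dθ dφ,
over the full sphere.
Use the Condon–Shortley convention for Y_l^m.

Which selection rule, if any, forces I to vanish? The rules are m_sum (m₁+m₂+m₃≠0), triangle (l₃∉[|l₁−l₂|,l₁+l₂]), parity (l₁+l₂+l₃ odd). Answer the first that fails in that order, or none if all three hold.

m₁+m₂+m₃ = 2 − 1 − 1 = 0  ✓
triangle: |2−2|=0 ≤ l₃=4 ≤ 2+2=4  ✓
parity: l₁+l₂+l₃ = 8 is even  ✓

none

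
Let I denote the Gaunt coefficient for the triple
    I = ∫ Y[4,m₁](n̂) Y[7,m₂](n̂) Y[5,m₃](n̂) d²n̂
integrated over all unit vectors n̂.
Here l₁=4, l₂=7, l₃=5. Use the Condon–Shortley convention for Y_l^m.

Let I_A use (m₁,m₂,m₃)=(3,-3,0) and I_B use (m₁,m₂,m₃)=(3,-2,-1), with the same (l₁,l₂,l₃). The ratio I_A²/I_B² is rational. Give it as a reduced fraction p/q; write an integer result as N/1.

245/363

Shared (l₁,l₂,l₃)=(4,7,5): N and (l;000)² cancel in I_A²/I_B².
A: Δ = 6!·2!·8!/17! = 1/6126120; Racah Σ t=0..1: t=0:+1/414720 t=1:−1/172800 = -7/2073600; ⇒ 3j(4 7 5; 3 -3 0)² = 343/29172, sgn +1
B: Δ = 6!·2!·8!/17! = 1/6126120; Racah Σ t=0..1: t=0:+1/518400 t=1:−1/138240 = -11/2073600; ⇒ 3j(4 7 5; 3 -2 -1)² = 77/4420, sgn -1
I_A²/I_B² = (343/29172)/(77/4420) = 245/363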